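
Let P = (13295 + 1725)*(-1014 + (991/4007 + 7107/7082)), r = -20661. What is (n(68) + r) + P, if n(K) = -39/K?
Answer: -14696553481567769/964837516 ≈ -1.5232e+7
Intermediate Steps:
P = -215832623827750/14188787 (P = 15020*(-1014 + (991*(1/4007) + 7107*(1/7082))) = 15020*(-1014 + (991/4007 + 7107/7082)) = 15020*(-1014 + 35496011/28377574) = 15020*(-28739364025/28377574) = -215832623827750/14188787 ≈ -1.5211e+7)
(n(68) + r) + P = (-39/68 - 20661) - 215832623827750/14188787 = -1404987/68 - 215832623827750/14188787 = -14696553481567769/964837516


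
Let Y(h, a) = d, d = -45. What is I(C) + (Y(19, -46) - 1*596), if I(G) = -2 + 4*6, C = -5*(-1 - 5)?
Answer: -619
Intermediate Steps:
C = 30 (C = -5*(-6) = 30)
Y(h, a) = -45
I(G) = 22 (I(G) = -2 + 24 = 22)
I(C) + (Y(19, -46) - 1*596) = 22 + (-45 - 1*596) = 22 + (-45 - 596) = 22 - 641 = -619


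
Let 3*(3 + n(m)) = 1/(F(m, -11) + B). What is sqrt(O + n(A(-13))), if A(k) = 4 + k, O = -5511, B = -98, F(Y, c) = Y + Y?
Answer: I*sqrt(166941951)/174 ≈ 74.256*I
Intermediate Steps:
F(Y, c) = 2*Y
n(m) = -3 + 1/(3*(-98 + 2*m)) (n(m) = -3 + 1/(3*(2*m - 98)) = -3 + 1/(3*(-98 + 2*m)))
sqrt(O + n(A(-13))) = sqrt(-5511 + (883 - 18*(4 - 13))/(6*(-49 + (4 - 13)))) = sqrt(-5511 + (883 - 18*(-9))/(6*(-49 - 9))) = sqrt(-5511 + (1/6)*(883 + 162)/(-58)) = sqrt(-5511 + (1/6)*(-1/58)*1045) = sqrt(-5511 - 1045/348) = sqrt(-1918873/348) = I*sqrt(166941951)/174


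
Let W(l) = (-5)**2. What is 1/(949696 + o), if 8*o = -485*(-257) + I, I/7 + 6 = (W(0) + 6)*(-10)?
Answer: 8/7720001 ≈ 1.0363e-6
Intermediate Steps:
W(l) = 25
I = -2212 (I = -42 + 7*((25 + 6)*(-10)) = -42 + 7*(31*(-10)) = -42 + 7*(-310) = -42 - 2170 = -2212)
o = 122433/8 (o = (-485*(-257) - 2212)/8 = (124645 - 2212)/8 = (1/8)*122433 = 122433/8 ≈ 15304.)
1/(949696 + o) = 1/(949696 + 122433/8) = 1/(7720001/8) = 8/7720001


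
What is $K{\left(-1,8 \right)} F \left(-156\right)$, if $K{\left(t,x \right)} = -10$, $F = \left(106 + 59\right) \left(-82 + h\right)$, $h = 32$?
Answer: $-12870000$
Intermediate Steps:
$F = -8250$ ($F = \left(106 + 59\right) \left(-82 + 32\right) = 165 \left(-50\right) = -8250$)
$K{\left(-1,8 \right)} F \left(-156\right) = \left(-10\right) \left(-8250\right) \left(-156\right) = 82500 \left(-156\right) = -12870000$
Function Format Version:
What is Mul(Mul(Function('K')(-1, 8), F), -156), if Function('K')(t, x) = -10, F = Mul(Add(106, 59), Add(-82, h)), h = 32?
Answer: -12870000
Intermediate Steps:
F = -8250 (F = Mul(Add(106, 59), Add(-82, 32)) = Mul(165, -50) = -8250)
Mul(Mul(Function('K')(-1, 8), F), -156) = Mul(Mul(-10, -8250), -156) = Mul(82500, -156) = -12870000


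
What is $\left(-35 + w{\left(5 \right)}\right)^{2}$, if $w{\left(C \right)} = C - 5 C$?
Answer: $3025$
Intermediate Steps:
$w{\left(C \right)} = - 4 C$
$\left(-35 + w{\left(5 \right)}\right)^{2} = \left(-35 - 20\right)^{2} = \left(-55\right)^{2} = 3025$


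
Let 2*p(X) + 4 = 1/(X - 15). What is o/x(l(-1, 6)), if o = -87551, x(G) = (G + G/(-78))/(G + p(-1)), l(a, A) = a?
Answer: -331205433/1232 ≈ -2.6884e+5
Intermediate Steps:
p(X) = -2 + 1/(2*(-15 + X)) (p(X) = -2 + 1/(2*(X - 15)) = -2 + 1/(2*(-15 + X)))
x(G) = 77*G/(78*(-65/32 + G)) (x(G) = (G + G/(-78))/(G + (61 - 4*(-1))/(2*(-15 - 1))) = (G + G*(-1/78))/(G + (½)*(61 + 4)/(-16)) = (G - G/78)/(G + (½)*(-1/16)*65) = (77*G/78)/(G - 65/32) = (77*G/78)/(-65/32 + G) = 77*G/(78*(-65/32 + G)))
o/x(l(-1, 6)) = -87551/((1232/39)*(-1)/(-65 + 32*(-1))) = -87551/((1232/39)*(-1)/(-65 - 32)) = -87551/((1232/39)*(-1)/(-97)) = -87551/((1232/39)*(-1)*(-1/97)) = -87551/1232/3783 = -87551*3783/1232 = -331205433/1232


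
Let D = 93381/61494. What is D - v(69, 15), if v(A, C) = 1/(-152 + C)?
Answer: 4284897/2808226 ≈ 1.5258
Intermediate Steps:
D = 31127/20498 (D = 93381*(1/61494) = 31127/20498 ≈ 1.5185)
D - v(69, 15) = 31127/20498 - 1/(-152 + 15) = 31127/20498 - 1/(-137) = 31127/20498 - 1*(-1/137) = 31127/20498 + 1/137 = 4284897/2808226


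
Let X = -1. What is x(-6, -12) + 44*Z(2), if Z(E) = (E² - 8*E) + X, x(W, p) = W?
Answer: -578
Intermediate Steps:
Z(E) = -1 + E² - 8*E (Z(E) = (E² - 8*E) - 1 = -1 + E² - 8*E)
x(-6, -12) + 44*Z(2) = -6 + 44*(-1 + 2² - 8*2) = -6 + 44*(-1 + 4 - 16) = -6 + 44*(-13) = -6 - 572 = -578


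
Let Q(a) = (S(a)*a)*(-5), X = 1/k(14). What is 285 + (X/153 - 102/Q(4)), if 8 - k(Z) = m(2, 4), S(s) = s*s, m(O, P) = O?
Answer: 20953889/73440 ≈ 285.32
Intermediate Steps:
S(s) = s**2
k(Z) = 6 (k(Z) = 8 - 1*2 = 8 - 2 = 6)
X = 1/6 ≈ 0.16667
Q(a) = -5*a**3 (Q(a) = (a**2*a)*(-5) = a**3*(-5) = -5*a**3)
285 + (X/153 - 102/Q(4)) = 285 + ((1/6)/153 - 102/((-5*4**3))) = 285 + ((1/6)*(1/153) - 102/((-5*64))) = 285 + (1/918 - 102/(-320)) = 285 + (1/918 - 102*(-1/320)) = 285 + (1/918 + 51/160) = 285 + 23489/73440 = 20953889/73440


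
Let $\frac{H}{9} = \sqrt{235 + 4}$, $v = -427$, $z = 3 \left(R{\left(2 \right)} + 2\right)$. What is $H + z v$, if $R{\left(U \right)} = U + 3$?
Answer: $-8967 + 9 \sqrt{239} \approx -8827.9$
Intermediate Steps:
$R{\left(U \right)} = 3 + U$
$z = 21$ ($z = 3 \left(\left(3 + 2\right) + 2\right) = 3 \left(5 + 2\right) = 3 \cdot 7 = 21$)
$H = 9 \sqrt{239}$ ($H = 9 \sqrt{235 + 4} = 9 \sqrt{239} \approx 139.14$)
$H + z v = 9 \sqrt{239} + 21 \left(-427\right) = 9 \sqrt{239} - 8967 = -8967 + 9 \sqrt{239}$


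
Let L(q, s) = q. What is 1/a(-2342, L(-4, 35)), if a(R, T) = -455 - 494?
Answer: -1/949 ≈ -0.0010537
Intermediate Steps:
a(R, T) = -949
1/a(-2342, L(-4, 35)) = 1/(-949) = -1/949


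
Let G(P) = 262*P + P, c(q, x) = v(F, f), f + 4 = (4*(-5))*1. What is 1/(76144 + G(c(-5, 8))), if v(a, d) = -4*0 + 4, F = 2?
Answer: 1/77196 ≈ 1.2954e-5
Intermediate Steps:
f = -24 (f = -4 + (4*(-5))*1 = -4 - 20*1 = -4 - 20 = -24)
v(a, d) = 4 (v(a, d) = 0 + 4 = 4)
c(q, x) = 4
G(P) = 263*P
1/(76144 + G(c(-5, 8))) = 1/(76144 + 263*4) = 1/(76144 + 1052) = 1/77196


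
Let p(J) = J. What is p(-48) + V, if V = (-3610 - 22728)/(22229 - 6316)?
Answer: -790162/15913 ≈ -49.655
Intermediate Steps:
V = -26338/15913 ≈ -1.6551
p(-48) + V = -48 - 26338/15913 = -790162/15913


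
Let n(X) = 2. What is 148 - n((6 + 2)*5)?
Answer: 146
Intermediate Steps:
148 - n((6 + 2)*5) = 148 - 1*2 = 148 - 2 = 146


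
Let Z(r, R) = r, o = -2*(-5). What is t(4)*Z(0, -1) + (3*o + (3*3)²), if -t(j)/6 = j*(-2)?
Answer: 111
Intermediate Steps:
t(j) = 12*j (t(j) = -6*j*(-2) = -(-12)*j = 12*j)
o = 10
t(4)*Z(0, -1) + (3*o + (3*3)²) = (12*4)*0 + (3*10 + (3*3)²) = 48*0 + (30 + 9²) = 0 + (30 + 81) = 0 + 111 = 111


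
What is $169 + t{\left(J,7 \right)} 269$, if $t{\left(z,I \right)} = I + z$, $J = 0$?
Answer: $2052$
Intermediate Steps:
$169 + t{\left(J,7 \right)} 269 = 169 + \left(7 + 0\right) 269 = 169 + 7 \cdot 269 = 169 + 1883 = 2052$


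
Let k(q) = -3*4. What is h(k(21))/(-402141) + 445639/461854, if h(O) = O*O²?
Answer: 60002598937/61910143138 ≈ 0.96919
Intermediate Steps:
k(q) = -12
h(O) = O³
h(k(21))/(-402141) + 445639/461854 = (-12)³/(-402141) + 445639/461854 = -1728*(-1/402141) + 445639*(1/461854) = 576/134047 + 445639/461854 = 60002598937/61910143138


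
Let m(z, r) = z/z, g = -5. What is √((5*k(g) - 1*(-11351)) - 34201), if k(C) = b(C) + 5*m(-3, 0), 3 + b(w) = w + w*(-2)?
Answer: 39*I*√15 ≈ 151.05*I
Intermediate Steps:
m(z, r) = 1
b(w) = -3 - w (b(w) = -3 + (w + w*(-2)) = -3 + (w - 2*w) = -3 - w)
k(C) = 2 - C (k(C) = (-3 - C) + 5*1 = (-3 - C) + 5 = 2 - C)
√((5*k(g) - 1*(-11351)) - 34201) = √((5*(2 - 1*(-5)) - 1*(-11351)) - 34201) = √((5*(2 + 5) + 11351) - 34201) = √((5*7 + 11351) - 34201) = √((35 + 11351) - 34201) = √(11386 - 34201) = √(-22815) = 39*I*√15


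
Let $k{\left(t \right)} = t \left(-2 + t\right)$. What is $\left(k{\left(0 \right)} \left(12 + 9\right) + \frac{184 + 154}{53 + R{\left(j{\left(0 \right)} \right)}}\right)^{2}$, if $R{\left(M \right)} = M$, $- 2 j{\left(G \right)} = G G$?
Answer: $\frac{114244}{2809} \approx 40.671$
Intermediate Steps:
$j{\left(G \right)} = - \frac{G^{2}}{2}$ ($j{\left(G \right)} = - \frac{G G}{2} = - \frac{G^{2}}{2}$)
$\left(k{\left(0 \right)} \left(12 + 9\right) + \frac{184 + 154}{53 + R{\left(j{\left(0 \right)} \right)}}\right)^{2} = \left(0 \left(-2 + 0\right) \left(12 + 9\right) + \frac{184 + 154}{53 - \frac{0^{2}}{2}}\right)^{2} = \left(0 \left(-2\right) 21 + \frac{338}{53 - 0}\right)^{2} = \left(0 \cdot 21 + \frac{338}{53 + 0}\right)^{2} = \left(0 + \frac{338}{53}\right)^{2} = \left(\frac{338}{53}\right)^{2} = \frac{114244}{2809}$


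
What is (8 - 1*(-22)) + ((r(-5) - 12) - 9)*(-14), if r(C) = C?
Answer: 394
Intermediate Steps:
(8 - 1*(-22)) + ((r(-5) - 12) - 9)*(-14) = (8 - 1*(-22)) + ((-5 - 12) - 9)*(-14) = (8 + 22) + (-17 - 9)*(-14) = 30 - 26*(-14) = 30 + 364 = 394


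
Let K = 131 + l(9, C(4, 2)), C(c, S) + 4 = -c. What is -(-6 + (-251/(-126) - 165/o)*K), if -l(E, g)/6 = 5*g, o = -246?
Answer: -362320/369 ≈ -981.90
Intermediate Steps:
C(c, S) = -4 - c
l(E, g) = -30*g
K = 371 (K = 131 - 30*(-4 - 1*4) = 131 - 30*(-4 - 4) = 131 - 30*(-8) = 131 + 240 = 371)
-(-6 + (-251/(-126) - 165/o)*K) = -(-6 + (-251/(-126) - 165/(-246))*371) = -(-6 + (-251*(-1/126) - 165*(-1/246))*371) = -(-6 + (251/126 + 55/82)*371) = -(-6 + (6878/2583)*371) = -(-6 + 364534/369) = -1*362320/369 = -362320/369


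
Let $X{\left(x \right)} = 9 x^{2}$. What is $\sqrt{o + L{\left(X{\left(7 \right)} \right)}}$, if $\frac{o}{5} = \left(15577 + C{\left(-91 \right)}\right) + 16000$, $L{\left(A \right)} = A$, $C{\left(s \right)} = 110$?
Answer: $2 \sqrt{39719} \approx 398.59$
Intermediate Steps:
$o = 158435$ ($o = 5 \left(\left(15577 + 110\right) + 16000\right) = 5 \left(15687 + 16000\right) = 5 \cdot 31687 = 158435$)
$\sqrt{o + L{\left(X{\left(7 \right)} \right)}} = \sqrt{158435 + 9 \cdot 7^{2}} = \sqrt{158435 + 9 \cdot 49} = \sqrt{158435 + 441} = \sqrt{158876} = 2 \sqrt{39719}$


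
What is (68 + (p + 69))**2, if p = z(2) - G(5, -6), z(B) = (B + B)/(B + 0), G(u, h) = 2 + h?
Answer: 20449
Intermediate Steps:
z(B) = 2 (z(B) = (2*B)/B = 2)
p = 6 (p = 2 - (2 - 6) = 2 - 1*(-4) = 2 + 4 = 6)
(68 + (p + 69))**2 = (68 + (6 + 69))**2 = (68 + 75)**2 = 143**2 = 20449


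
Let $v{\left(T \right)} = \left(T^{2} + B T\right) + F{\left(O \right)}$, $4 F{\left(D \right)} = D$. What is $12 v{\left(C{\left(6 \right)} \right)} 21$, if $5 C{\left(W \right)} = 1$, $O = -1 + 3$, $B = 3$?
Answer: $\frac{7182}{25} \approx 287.28$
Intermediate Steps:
$O = 2$
$C{\left(W \right)} = \frac{1}{5}$ ($C{\left(W \right)} = \frac{1}{5} \cdot 1 = \frac{1}{5}$)
$F{\left(D \right)} = \frac{D}{4}$
$v{\left(T \right)} = \frac{1}{2} + T^{2} + 3 T$ ($v{\left(T \right)} = \left(T^{2} + 3 T\right) + \frac{1}{4} \cdot 2 = \left(T^{2} + 3 T\right) + \frac{1}{2} = \frac{1}{2} + T^{2} + 3 T$)
$12 v{\left(C{\left(6 \right)} \right)} 21 = 12 \left(\frac{1}{2} + \left(\frac{1}{5}\right)^{2} + 3 \cdot \frac{1}{5}\right) 21 = 12 \left(\frac{1}{2} + \frac{1}{25} + \frac{3}{5}\right) 21 = 12 \cdot \frac{57}{50} \cdot 21 = \frac{342}{25} \cdot 21 = \frac{7182}{25}$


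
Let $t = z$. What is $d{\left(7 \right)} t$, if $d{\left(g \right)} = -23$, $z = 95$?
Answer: $-2185$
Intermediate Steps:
$t = 95$
$d{\left(7 \right)} t = \left(-23\right) 95 = -2185$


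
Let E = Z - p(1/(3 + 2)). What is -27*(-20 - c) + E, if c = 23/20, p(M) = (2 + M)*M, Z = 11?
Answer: 58161/100 ≈ 581.61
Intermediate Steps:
p(M) = M*(2 + M)
c = 23/20 (c = 23*(1/20) = 23/20 ≈ 1.1500)
E = 264/25 (E = 11 - (2 + 1/(3 + 2))/(3 + 2) = 11 - (2 + 1/5)/5 = 11 - 11/(5*5) = 11 - 1*11/25 = 11 - 11/25 = 264/25 ≈ 10.560)
-27*(-20 - c) + E = -27*(-20 - 1*23/20) + 264/25 = -27*(-20 - 23/20) + 264/25 = -27*(-423/20) + 264/25 = 11421/20 + 264/25 = 58161/100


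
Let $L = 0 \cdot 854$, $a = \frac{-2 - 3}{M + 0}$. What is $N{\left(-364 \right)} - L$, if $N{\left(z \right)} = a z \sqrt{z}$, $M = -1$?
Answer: $- 3640 i \sqrt{91} \approx - 34723.0 i$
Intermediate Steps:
$a = 5$ ($a = \frac{-2 - 3}{-1 + 0} = - \frac{5}{-1} = \left(-5\right) \left(-1\right) = 5$)
$N{\left(z \right)} = 5 z^{\frac{3}{2}}$ ($N{\left(z \right)} = 5 z \sqrt{z} = 5 z^{\frac{3}{2}}$)
$L = 0$
$N{\left(-364 \right)} - L = 5 \left(-364\right)^{\frac{3}{2}} - 0 = 5 \left(- 728 i \sqrt{91}\right) + 0 = - 3640 i \sqrt{91} + 0 = - 3640 i \sqrt{91}$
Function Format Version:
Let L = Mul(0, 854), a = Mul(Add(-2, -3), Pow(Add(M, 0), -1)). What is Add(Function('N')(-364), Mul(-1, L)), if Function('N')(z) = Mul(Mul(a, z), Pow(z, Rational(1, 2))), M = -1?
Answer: Mul(-3640, I, Pow(91, Rational(1, 2))) ≈ Mul(-34723., I)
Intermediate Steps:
a = 5 (a = Mul(Add(-2, -3), Pow(Add(-1, 0), -1)) = Mul(-5, Pow(-1, -1)) = Mul(-5, -1) = 5)
Function('N')(z) = Mul(5, Pow(z, Rational(3, 2))) (Function('N')(z) = Mul(Mul(5, z), Pow(z, Rational(1, 2))) = Mul(5, Pow(z, Rational(3, 2))))
L = 0
Add(Function('N')(-364), Mul(-1, L)) = Add(Mul(5, Pow(-364, Rational(3, 2))), Mul(-1, 0)) = Add(Mul(5, Mul(-728, I, Pow(91, Rational(1, 2)))), 0) = Add(Mul(-3640, I, Pow(91, Rational(1, 2))), 0) = Mul(-3640, I, Pow(91, Rational(1, 2)))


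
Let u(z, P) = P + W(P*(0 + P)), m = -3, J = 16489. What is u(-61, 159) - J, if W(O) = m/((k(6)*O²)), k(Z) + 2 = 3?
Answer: -3478991977711/213042987 ≈ -16330.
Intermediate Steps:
k(Z) = 1 (k(Z) = -2 + 3 = 1)
W(O) = -3/O²
u(z, P) = P - 3/P⁴ (u(z, P) = P - 3*1/(P²*(0 + P)²) = P - 3/P⁴)
u(-61, 159) - J = (159 - 3/159⁴) - 1*16489 = (159 - 3*1/639128961) - 16489 = (159 - 1/213042987) - 16489 = 33873834932/213042987 - 16489 = -3478991977711/213042987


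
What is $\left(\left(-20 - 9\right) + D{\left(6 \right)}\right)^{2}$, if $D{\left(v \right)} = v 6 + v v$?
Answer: $1849$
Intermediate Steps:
$D{\left(v \right)} = v^{2} + 6 v$ ($D{\left(v \right)} = 6 v + v^{2} = v^{2} + 6 v$)
$\left(\left(-20 - 9\right) + D{\left(6 \right)}\right)^{2} = \left(\left(-20 - 9\right) + 6 \left(6 + 6\right)\right)^{2} = \left(-29 + 6 \cdot 12\right)^{2} = \left(-29 + 72\right)^{2} = 43^{2} = 1849$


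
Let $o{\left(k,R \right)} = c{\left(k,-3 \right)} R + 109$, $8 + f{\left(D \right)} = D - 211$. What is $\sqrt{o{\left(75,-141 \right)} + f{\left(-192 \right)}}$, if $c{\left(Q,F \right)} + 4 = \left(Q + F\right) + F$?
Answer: $i \sqrt{9467} \approx 97.298 i$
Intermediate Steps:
$f{\left(D \right)} = -219 + D$ ($f{\left(D \right)} = -8 + \left(D - 211\right) = -8 + \left(-211 + D\right) = -219 + D$)
$c{\left(Q,F \right)} = -4 + Q + 2 F$ ($c{\left(Q,F \right)} = -4 + \left(\left(Q + F\right) + F\right) = -4 + \left(\left(F + Q\right) + F\right) = -4 + \left(Q + 2 F\right) = -4 + Q + 2 F$)
$o{\left(k,R \right)} = 109 + R \left(-10 + k\right)$ ($o{\left(k,R \right)} = \left(-4 + k + 2 \left(-3\right)\right) R + 109 = \left(-4 + k - 6\right) R + 109 = \left(-10 + k\right) R + 109 = R \left(-10 + k\right) + 109 = 109 + R \left(-10 + k\right)$)
$\sqrt{o{\left(75,-141 \right)} + f{\left(-192 \right)}} = \sqrt{\left(109 - 141 \left(-10 + 75\right)\right) - 411} = \sqrt{\left(109 - 9165\right) - 411} = \sqrt{-9056 - 411} = \sqrt{-9467} = i \sqrt{9467}$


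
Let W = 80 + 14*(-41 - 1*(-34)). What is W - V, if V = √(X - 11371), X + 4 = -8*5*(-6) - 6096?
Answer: -18 - I*√17231 ≈ -18.0 - 131.27*I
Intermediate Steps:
X = -5860 (X = -4 + (-8*5*(-6) - 6096) = -4 + (-40*(-6) - 6096) = -4 + (240 - 6096) = -4 - 5856 = -5860)
V = I*√17231 (V = √(-5860 - 11371) = √(-17231) = I*√17231 ≈ 131.27*I)
W = -18 (W = 80 + 14*(-41 + 34) = 80 + 14*(-7) = 80 - 98 = -18)
W - V = -18 - I*√17231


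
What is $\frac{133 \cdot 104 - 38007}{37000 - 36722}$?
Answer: $- \frac{24175}{278} \approx -86.96$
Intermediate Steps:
$\frac{133 \cdot 104 - 38007}{37000 - 36722} = \frac{13832 - 38007}{278} = \left(-24175\right) \frac{1}{278} = - \frac{24175}{278}$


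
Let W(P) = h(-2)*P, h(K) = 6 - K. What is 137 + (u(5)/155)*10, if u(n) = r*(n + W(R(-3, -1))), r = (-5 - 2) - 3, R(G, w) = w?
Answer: 4307/31 ≈ 138.94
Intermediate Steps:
r = -10 (r = -7 - 3 = -10)
W(P) = 8*P (W(P) = (6 - 1*(-2))*P = (6 + 2)*P = 8*P)
u(n) = 80 - 10*n (u(n) = -10*(n + 8*(-1)) = -10*(n - 8) = -10*(-8 + n) = 80 - 10*n)
137 + (u(5)/155)*10 = 137 + ((80 - 10*5)/155)*10 = 137 + ((80 - 50)*(1/155))*10 = 137 + (30*(1/155))*10 = 137 + (6/31)*10 = 137 + 60/31 = 4307/31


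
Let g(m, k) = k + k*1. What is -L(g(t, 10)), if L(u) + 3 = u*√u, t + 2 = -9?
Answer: 3 - 40*√5 ≈ -86.443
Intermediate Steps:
t = -11 (t = -2 - 9 = -11)
g(m, k) = 2*k (g(m, k) = k + k = 2*k)
L(u) = -3 + u^(3/2) (L(u) = -3 + u*√u = -3 + u^(3/2))
-L(g(t, 10)) = -(-3 + (2*10)^(3/2)) = -(-3 + 20^(3/2)) = -(-3 + 40*√5) = 3 - 40*√5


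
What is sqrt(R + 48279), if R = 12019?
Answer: sqrt(60298) ≈ 245.56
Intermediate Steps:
sqrt(R + 48279) = sqrt(12019 + 48279) = sqrt(60298)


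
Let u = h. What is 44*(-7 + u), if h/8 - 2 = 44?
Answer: 15884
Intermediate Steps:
h = 368 (h = 16 + 8*44 = 16 + 352 = 368)
u = 368
44*(-7 + u) = 44*(-7 + 368) = 44*361 = 15884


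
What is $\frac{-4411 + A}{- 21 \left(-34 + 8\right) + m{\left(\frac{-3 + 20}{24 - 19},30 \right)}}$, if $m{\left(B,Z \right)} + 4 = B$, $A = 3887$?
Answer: $- \frac{2620}{2727} \approx -0.96076$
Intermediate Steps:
$m{\left(B,Z \right)} = -4 + B$
$\frac{-4411 + A}{- 21 \left(-34 + 8\right) + m{\left(\frac{-3 + 20}{24 - 19},30 \right)}} = \frac{-4411 + 3887}{- 21 \left(-34 + 8\right) - \left(4 - \frac{-3 + 20}{24 - 19}\right)} = - \frac{524}{\left(-21\right) \left(-26\right) - \left(4 - \frac{17}{5}\right)} = - \frac{524}{546 + \left(-4 + 17 \cdot \frac{1}{5}\right)} = - \frac{524}{546 + \left(-4 + \frac{17}{5}\right)} = - \frac{524}{546 - \frac{3}{5}} = - \frac{524}{\frac{2727}{5}} = \left(-524\right) \frac{5}{2727} = - \frac{2620}{2727}$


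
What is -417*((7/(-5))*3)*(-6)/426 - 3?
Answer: -9822/355 ≈ -27.668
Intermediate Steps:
-417*((7/(-5))*3)*(-6)/426 - 3 = -417*((7*(-1/5))*3)*(-6)/426 - 3 = -417*-7/5*3*(-6)/426 - 3 = -417*(-21/5*(-6))/426 - 3 = -52542/(5*426) - 3 = -417*21/355 - 3 = -8757/355 - 3 = -9822/355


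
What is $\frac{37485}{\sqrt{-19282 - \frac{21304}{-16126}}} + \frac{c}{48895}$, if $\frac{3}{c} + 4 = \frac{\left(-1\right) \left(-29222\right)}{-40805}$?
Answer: $- \frac{24483}{1881890318} - \frac{4165 i \sqrt{139274988798}}{5757782} \approx -1.301 \cdot 10^{-5} - 269.96 i$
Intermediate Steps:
$c = - \frac{122415}{192442}$ ($c = \frac{3}{-4 + \frac{\left(-1\right) \left(-29222\right)}{-40805}} = \frac{3}{-4 + 29222 \left(- \frac{1}{40805}\right)} = \frac{3}{-4 - \frac{29222}{40805}} = \frac{3}{- \frac{192442}{40805}} = 3 \left(- \frac{40805}{192442}\right) = - \frac{122415}{192442} \approx -0.63611$)
$\frac{37485}{\sqrt{-19282 - \frac{21304}{-16126}}} + \frac{c}{48895} = \frac{37485}{\sqrt{-19282 - \frac{21304}{-16126}}} - \frac{122415}{192442 \cdot 48895} = \frac{37485}{\sqrt{-19282 - - \frac{10652}{8063}}} - \frac{24483}{1881890318} = \frac{37485}{\sqrt{-19282 + \frac{10652}{8063}}} - \frac{24483}{1881890318} = \frac{37485}{\sqrt{- \frac{155460114}{8063}}} - \frac{24483}{1881890318} = \frac{37485}{\frac{3}{8063} i \sqrt{139274988798}} - \frac{24483}{1881890318} = 37485 \left(- \frac{i \sqrt{139274988798}}{51820038}\right) - \frac{24483}{1881890318} = - \frac{4165 i \sqrt{139274988798}}{5757782} - \frac{24483}{1881890318} = - \frac{24483}{1881890318} - \frac{4165 i \sqrt{139274988798}}{5757782}$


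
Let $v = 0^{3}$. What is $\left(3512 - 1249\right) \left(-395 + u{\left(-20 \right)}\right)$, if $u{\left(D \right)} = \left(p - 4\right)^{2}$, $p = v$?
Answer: $-857677$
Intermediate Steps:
$v = 0$
$p = 0$
$u{\left(D \right)} = 16$ ($u{\left(D \right)} = \left(0 - 4\right)^{2} = \left(-4\right)^{2} = 16$)
$\left(3512 - 1249\right) \left(-395 + u{\left(-20 \right)}\right) = \left(3512 - 1249\right) \left(-395 + 16\right) = 2263 \left(-379\right) = -857677$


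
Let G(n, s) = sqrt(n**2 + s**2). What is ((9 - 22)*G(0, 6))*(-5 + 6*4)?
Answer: -1482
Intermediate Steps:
((9 - 22)*G(0, 6))*(-5 + 6*4) = ((9 - 22)*sqrt(0**2 + 6**2))*(-5 + 6*4) = (-13*sqrt(0 + 36))*(-5 + 24) = -13*sqrt(36)*19 = -13*6*19 = -78*19 = -1482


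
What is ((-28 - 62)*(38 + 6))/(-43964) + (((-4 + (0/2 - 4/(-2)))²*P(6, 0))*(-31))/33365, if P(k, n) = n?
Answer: 990/10991 ≈ 0.090074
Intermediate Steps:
((-28 - 62)*(38 + 6))/(-43964) + (((-4 + (0/2 - 4/(-2)))²*P(6, 0))*(-31))/33365 = ((-28 - 62)*(38 + 6))/(-43964) + (((-4 + (0/2 - 4/(-2)))²*0)*(-31))/33365 = -90*44*(-1/43964) + (((-4 + (0*(½) - 4*(-½)))²*0)*(-31))*(1/33365) = -3960*(-1/43964) + (((-4 + (0 + 2))²*0)*(-31))*(1/33365) = 990/10991 + (((-4 + 2)²*0)*(-31))*(1/33365) = 990/10991 + (((-2)²*0)*(-31))*(1/33365) = 990/10991 + ((4*0)*(-31))*(1/33365) = 990/10991 + (0*(-31))*(1/33365) = 990/10991 + 0*(1/33365) = 990/10991 + 0 = 990/10991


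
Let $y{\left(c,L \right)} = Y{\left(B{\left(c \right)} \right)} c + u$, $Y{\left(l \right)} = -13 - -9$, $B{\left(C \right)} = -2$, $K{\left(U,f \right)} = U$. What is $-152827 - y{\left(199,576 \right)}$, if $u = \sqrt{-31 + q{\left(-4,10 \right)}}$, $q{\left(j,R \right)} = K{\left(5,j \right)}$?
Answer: $-152031 - i \sqrt{26} \approx -1.5203 \cdot 10^{5} - 5.099 i$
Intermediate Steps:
$q{\left(j,R \right)} = 5$
$Y{\left(l \right)} = -4$ ($Y{\left(l \right)} = -13 + 9 = -4$)
$u = i \sqrt{26}$ ($u = \sqrt{-31 + 5} = \sqrt{-26} = i \sqrt{26} \approx 5.099 i$)
$y{\left(c,L \right)} = - 4 c + i \sqrt{26}$
$-152827 - y{\left(199,576 \right)} = -152827 - \left(\left(-4\right) 199 + i \sqrt{26}\right) = -152827 - \left(-796 + i \sqrt{26}\right) = -152827 + \left(796 - i \sqrt{26}\right) = -152031 - i \sqrt{26}$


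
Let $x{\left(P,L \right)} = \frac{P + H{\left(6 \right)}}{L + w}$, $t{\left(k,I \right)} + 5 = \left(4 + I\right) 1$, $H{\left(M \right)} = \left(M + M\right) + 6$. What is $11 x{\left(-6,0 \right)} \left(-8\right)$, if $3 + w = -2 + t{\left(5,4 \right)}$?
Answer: $528$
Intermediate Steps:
$H{\left(M \right)} = 6 + 2 M$ ($H{\left(M \right)} = 2 M + 6 = 6 + 2 M$)
$t{\left(k,I \right)} = -1 + I$ ($t{\left(k,I \right)} = -5 + \left(4 + I\right) 1 = -5 + \left(4 + I\right) = -1 + I$)
$w = -2$ ($w = -3 + \left(-2 + \left(-1 + 4\right)\right) = -3 + \left(-2 + 3\right) = -3 + 1 = -2$)
$x{\left(P,L \right)} = \frac{18 + P}{-2 + L}$ ($x{\left(P,L \right)} = \frac{P + \left(6 + 2 \cdot 6\right)}{L - 2} = \frac{P + \left(6 + 12\right)}{-2 + L} = \frac{P + 18}{-2 + L} = \frac{18 + P}{-2 + L}$)
$11 x{\left(-6,0 \right)} \left(-8\right) = 11 \frac{18 - 6}{-2 + 0} \left(-8\right) = 11 \frac{1}{-2} \cdot 12 \left(-8\right) = 11 \left(\left(- \frac{1}{2}\right) 12\right) \left(-8\right) = 11 \left(-6\right) \left(-8\right) = \left(-66\right) \left(-8\right) = 528$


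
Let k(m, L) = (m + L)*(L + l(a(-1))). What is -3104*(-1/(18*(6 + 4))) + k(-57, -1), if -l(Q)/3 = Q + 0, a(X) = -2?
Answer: -12274/45 ≈ -272.76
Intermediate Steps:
l(Q) = -3*Q (l(Q) = -3*(Q + 0) = -3*Q)
k(m, L) = (6 + L)*(L + m) (k(m, L) = (m + L)*(L - 3*(-2)) = (L + m)*(L + 6) = (L + m)*(6 + L) = (6 + L)*(L + m))
-3104*(-1/(18*(6 + 4))) + k(-57, -1) = -3104*(-1/(18*(6 + 4))) + ((-1)² + 6*(-1) + 6*(-57) - 1*(-57)) = -3104/((-18*10)) + (1 - 6 - 342 + 57) = -3104/(-180) - 290 = -3104*(-1/180) - 290 = 776/45 - 290 = -12274/45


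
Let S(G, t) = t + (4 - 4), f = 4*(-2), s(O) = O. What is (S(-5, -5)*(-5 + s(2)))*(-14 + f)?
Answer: -330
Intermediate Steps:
f = -8
S(G, t) = t (S(G, t) = t + 0 = t)
(S(-5, -5)*(-5 + s(2)))*(-14 + f) = (-5*(-5 + 2))*(-14 - 8) = -5*(-3)*(-22) = 15*(-22) = -330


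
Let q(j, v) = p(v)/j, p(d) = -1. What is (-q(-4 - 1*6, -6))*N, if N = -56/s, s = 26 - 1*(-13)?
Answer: 28/195 ≈ 0.14359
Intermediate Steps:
s = 39 (s = 26 + 13 = 39)
q(j, v) = -1/j
N = -56/39 ≈ -1.4359
(-q(-4 - 1*6, -6))*N = -(-1)/(-4 - 1*6)*(-56/39) = -(-1)/(-4 - 6)*(-56/39) = -(-1)/(-10)*(-56/39) = -(-1)*(-1)/10*(-56/39) = -1*1/10*(-56/39) = -1/10*(-56/39) = 28/195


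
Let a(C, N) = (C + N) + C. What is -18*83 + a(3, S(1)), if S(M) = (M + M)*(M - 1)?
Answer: -1488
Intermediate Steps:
S(M) = 2*M*(-1 + M) (S(M) = (2*M)*(-1 + M) = 2*M*(-1 + M))
a(C, N) = N + 2*C
-18*83 + a(3, S(1)) = -18*83 + (2*1*(-1 + 1) + 2*3) = -1494 + (2*1*0 + 6) = -1494 + (0 + 6) = -1494 + 6 = -1488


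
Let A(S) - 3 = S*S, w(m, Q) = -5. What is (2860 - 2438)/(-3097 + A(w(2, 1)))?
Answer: -422/3069 ≈ -0.13750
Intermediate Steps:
A(S) = 3 + S² (A(S) = 3 + S*S = 3 + S²)
(2860 - 2438)/(-3097 + A(w(2, 1))) = (2860 - 2438)/(-3097 + (3 + (-5)²)) = 422/(-3097 + (3 + 25)) = 422/(-3097 + 28) = 422/(-3069) = 422*(-1/3069) = -422/3069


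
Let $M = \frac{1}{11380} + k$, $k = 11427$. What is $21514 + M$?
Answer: $\frac{374868581}{11380} \approx 32941.0$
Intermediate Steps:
$M = \frac{130039261}{11380}$ ($M = \frac{1}{11380} + 11427 = \frac{130039261}{11380} \approx 11427.0$)
$21514 + M = 21514 + \frac{130039261}{11380} = \frac{374868581}{11380}$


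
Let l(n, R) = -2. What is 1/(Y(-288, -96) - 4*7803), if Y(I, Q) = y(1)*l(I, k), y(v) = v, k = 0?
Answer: -1/31214 ≈ -3.2037e-5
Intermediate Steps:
Y(I, Q) = -2 (Y(I, Q) = 1*(-2) = -2)
1/(Y(-288, -96) - 4*7803) = 1/(-2 - 4*7803) = 1/(-2 - 31212) = 1/(-31214) = -1/31214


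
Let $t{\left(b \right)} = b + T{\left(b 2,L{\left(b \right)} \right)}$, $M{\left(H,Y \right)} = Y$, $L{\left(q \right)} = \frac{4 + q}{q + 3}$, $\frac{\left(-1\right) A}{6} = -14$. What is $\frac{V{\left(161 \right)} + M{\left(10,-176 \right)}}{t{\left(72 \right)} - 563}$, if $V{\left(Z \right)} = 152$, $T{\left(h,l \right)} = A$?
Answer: $\frac{24}{407} \approx 0.058968$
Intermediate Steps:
$A = 84$ ($A = \left(-6\right) \left(-14\right) = 84$)
$L{\left(q \right)} = \frac{4 + q}{3 + q}$
$T{\left(h,l \right)} = 84$
$t{\left(b \right)} = 84 + b$ ($t{\left(b \right)} = b + 84 = 84 + b$)
$\frac{V{\left(161 \right)} + M{\left(10,-176 \right)}}{t{\left(72 \right)} - 563} = \frac{152 - 176}{\left(84 + 72\right) - 563} = - \frac{24}{156 - 563} = - \frac{24}{-407} = \left(-24\right) \left(- \frac{1}{407}\right) = \frac{24}{407}$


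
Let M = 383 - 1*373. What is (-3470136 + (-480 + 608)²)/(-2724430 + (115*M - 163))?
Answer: 3453752/2723443 ≈ 1.2682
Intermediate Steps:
M = 10 (M = 383 - 373 = 10)
(-3470136 + (-480 + 608)²)/(-2724430 + (115*M - 163)) = (-3470136 + (-480 + 608)²)/(-2724430 + (115*10 - 163)) = (-3470136 + 128²)/(-2724430 + (1150 - 163)) = (-3470136 + 16384)/(-2724430 + 987) = -3453752/(-2723443) = -3453752*(-1/2723443) = 3453752/2723443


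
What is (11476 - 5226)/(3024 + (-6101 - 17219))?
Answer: -3125/10148 ≈ -0.30794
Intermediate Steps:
(11476 - 5226)/(3024 + (-6101 - 17219)) = 6250/(3024 - 23320) = 6250/(-20296) = 6250*(-1/20296) = -3125/10148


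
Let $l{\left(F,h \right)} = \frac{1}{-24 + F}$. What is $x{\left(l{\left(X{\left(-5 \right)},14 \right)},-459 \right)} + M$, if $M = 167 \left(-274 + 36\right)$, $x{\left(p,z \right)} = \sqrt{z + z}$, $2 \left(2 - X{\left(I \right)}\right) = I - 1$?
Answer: $-39746 + 3 i \sqrt{102} \approx -39746.0 + 30.299 i$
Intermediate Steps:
$X{\left(I \right)} = \frac{5}{2} - \frac{I}{2}$ ($X{\left(I \right)} = 2 - \frac{I - 1}{2} = 2 - \frac{-1 + I}{2} = 2 - \left(- \frac{1}{2} + \frac{I}{2}\right) = \frac{5}{2} - \frac{I}{2}$)
$x{\left(p,z \right)} = \sqrt{2} \sqrt{z}$ ($x{\left(p,z \right)} = \sqrt{2 z} = \sqrt{2} \sqrt{z}$)
$M = -39746$ ($M = 167 \left(-238\right) = -39746$)
$x{\left(l{\left(X{\left(-5 \right)},14 \right)},-459 \right)} + M = \sqrt{2} \sqrt{-459} - 39746 = \sqrt{2} \cdot 3 i \sqrt{51} - 39746 = 3 i \sqrt{102} - 39746 = -39746 + 3 i \sqrt{102}$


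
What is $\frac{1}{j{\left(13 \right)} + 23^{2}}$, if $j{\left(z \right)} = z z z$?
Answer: $\frac{1}{2726} \approx 0.00036684$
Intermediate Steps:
$j{\left(z \right)} = z^{3}$ ($j{\left(z \right)} = z^{2} z = z^{3}$)
$\frac{1}{j{\left(13 \right)} + 23^{2}} = \frac{1}{13^{3} + 23^{2}} = \frac{1}{2197 + 529} = \frac{1}{2726}$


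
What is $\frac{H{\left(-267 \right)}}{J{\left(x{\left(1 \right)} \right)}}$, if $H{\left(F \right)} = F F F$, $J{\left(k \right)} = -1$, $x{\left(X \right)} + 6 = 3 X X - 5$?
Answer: $19034163$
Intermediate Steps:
$x{\left(X \right)} = -11 + 3 X^{2}$ ($x{\left(X \right)} = -6 + \left(3 X X - 5\right) = -6 + \left(3 X^{2} - 5\right) = -6 + \left(-5 + 3 X^{2}\right) = -11 + 3 X^{2}$)
$H{\left(F \right)} = F^{3}$ ($H{\left(F \right)} = F^{2} F = F^{3}$)
$\frac{H{\left(-267 \right)}}{J{\left(x{\left(1 \right)} \right)}} = \frac{\left(-267\right)^{3}}{-1} = \left(-19034163\right) \left(-1\right) = 19034163$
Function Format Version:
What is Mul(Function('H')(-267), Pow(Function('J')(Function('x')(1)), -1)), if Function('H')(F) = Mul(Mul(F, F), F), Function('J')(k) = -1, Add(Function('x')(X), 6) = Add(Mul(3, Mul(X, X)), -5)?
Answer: 19034163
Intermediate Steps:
Function('x')(X) = Add(-11, Mul(3, Pow(X, 2))) (Function('x')(X) = Add(-6, Add(Mul(3, Mul(X, X)), -5)) = Add(-6, Add(Mul(3, Pow(X, 2)), -5)) = Add(-6, Add(-5, Mul(3, Pow(X, 2)))) = Add(-11, Mul(3, Pow(X, 2))))
Function('H')(F) = Pow(F, 3) (Function('H')(F) = Mul(Pow(F, 2), F) = Pow(F, 3))
Mul(Function('H')(-267), Pow(Function('J')(Function('x')(1)), -1)) = Mul(Pow(-267, 3), Pow(-1, -1)) = Mul(-19034163, -1) = 19034163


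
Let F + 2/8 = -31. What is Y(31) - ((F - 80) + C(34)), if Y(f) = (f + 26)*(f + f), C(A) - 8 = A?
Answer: 14413/4 ≈ 3603.3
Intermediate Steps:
C(A) = 8 + A
F = -125/4 (F = -¼ - 31 = -125/4 ≈ -31.250)
Y(f) = 2*f*(26 + f) (Y(f) = (26 + f)*(2*f) = 2*f*(26 + f))
Y(31) - ((F - 80) + C(34)) = 2*31*(26 + 31) - ((-125/4 - 80) + (8 + 34)) = 2*31*57 - (-445/4 + 42) = 3534 - 1*(-277/4) = 3534 + 277/4 = 14413/4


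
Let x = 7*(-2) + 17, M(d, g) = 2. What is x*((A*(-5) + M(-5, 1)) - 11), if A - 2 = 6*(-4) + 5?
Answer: 228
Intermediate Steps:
A = -17 (A = 2 + (6*(-4) + 5) = 2 + (-24 + 5) = 2 - 19 = -17)
x = 3 (x = -14 + 17 = 3)
x*((A*(-5) + M(-5, 1)) - 11) = 3*((-17*(-5) + 2) - 11) = 3*((85 + 2) - 11) = 3*(87 - 11) = 3*76 = 228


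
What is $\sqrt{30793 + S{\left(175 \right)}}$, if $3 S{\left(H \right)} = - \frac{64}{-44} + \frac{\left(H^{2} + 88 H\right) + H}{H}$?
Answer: $\frac{\sqrt{33629937}}{33} \approx 175.73$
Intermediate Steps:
$S{\left(H \right)} = \frac{16}{33} + \frac{H^{2} + 89 H}{3 H}$ ($S{\left(H \right)} = \frac{- \frac{64}{-44} + \frac{\left(H^{2} + 88 H\right) + H}{H}}{3} = \frac{\left(-64\right) \left(- \frac{1}{44}\right) + \frac{H^{2} + 89 H}{H}}{3} = \frac{\frac{16}{11} + \frac{H^{2} + 89 H}{H}}{3} = \frac{16}{33} + \frac{H^{2} + 89 H}{3 H}$)
$\sqrt{30793 + S{\left(175 \right)}} = \sqrt{30793 + \left(\frac{995}{33} + \frac{1}{3} \cdot 175\right)} = \sqrt{30793 + \left(\frac{995}{33} + \frac{175}{3}\right)} = \sqrt{30793 + \frac{2920}{33}} = \sqrt{\frac{1019089}{33}} = \frac{\sqrt{33629937}}{33}$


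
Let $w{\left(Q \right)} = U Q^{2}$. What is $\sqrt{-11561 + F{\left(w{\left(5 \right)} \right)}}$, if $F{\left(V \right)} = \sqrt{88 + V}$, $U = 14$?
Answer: $\sqrt{-11561 + \sqrt{438}} \approx 107.42 i$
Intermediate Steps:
$w{\left(Q \right)} = 14 Q^{2}$
$\sqrt{-11561 + F{\left(w{\left(5 \right)} \right)}} = \sqrt{-11561 + \sqrt{88 + 14 \cdot 5^{2}}} = \sqrt{-11561 + \sqrt{88 + 14 \cdot 25}} = \sqrt{-11561 + \sqrt{88 + 350}} = \sqrt{-11561 + \sqrt{438}}$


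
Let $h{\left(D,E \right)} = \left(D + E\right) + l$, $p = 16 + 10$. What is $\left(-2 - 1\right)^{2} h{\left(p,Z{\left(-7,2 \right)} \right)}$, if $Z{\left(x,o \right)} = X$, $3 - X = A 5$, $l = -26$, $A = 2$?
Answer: $-63$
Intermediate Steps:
$X = -7$ ($X = 3 - 2 \cdot 5 = 3 - 10 = -7$)
$p = 26$
$Z{\left(x,o \right)} = -7$
$h{\left(D,E \right)} = -26 + D + E$ ($h{\left(D,E \right)} = \left(D + E\right) - 26 = -26 + D + E$)
$\left(-2 - 1\right)^{2} h{\left(p,Z{\left(-7,2 \right)} \right)} = \left(-2 - 1\right)^{2} \left(-26 + 26 - 7\right) = \left(-3\right)^{2} \left(-7\right) = 9 \left(-7\right) = -63$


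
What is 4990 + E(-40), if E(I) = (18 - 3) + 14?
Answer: 5019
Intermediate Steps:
E(I) = 29 (E(I) = 15 + 14 = 29)
4990 + E(-40) = 4990 + 29 = 5019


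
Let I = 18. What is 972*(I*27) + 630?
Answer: 473022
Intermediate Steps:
972*(I*27) + 630 = 972*(18*27) + 630 = 972*486 + 630 = 472392 + 630 = 473022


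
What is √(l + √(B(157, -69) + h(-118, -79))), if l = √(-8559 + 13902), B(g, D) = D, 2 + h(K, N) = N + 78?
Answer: √(√5343 + 6*I*√2) ≈ 8.5639 + 0.49541*I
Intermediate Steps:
h(K, N) = 76 + N (h(K, N) = -2 + (N + 78) = -2 + (78 + N) = 76 + N)
l = √5343 ≈ 73.096
√(l + √(B(157, -69) + h(-118, -79))) = √(√5343 + √(-69 + (76 - 79))) = √(√5343 + √(-69 - 3)) = √(√5343 + √(-72)) = √(√5343 + 6*I*√2)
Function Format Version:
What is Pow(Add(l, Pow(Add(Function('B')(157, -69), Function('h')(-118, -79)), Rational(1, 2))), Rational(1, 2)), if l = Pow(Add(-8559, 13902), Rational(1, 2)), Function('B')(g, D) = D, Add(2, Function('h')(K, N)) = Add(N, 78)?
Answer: Pow(Add(Pow(5343, Rational(1, 2)), Mul(6, I, Pow(2, Rational(1, 2)))), Rational(1, 2)) ≈ Add(8.5639, Mul(0.49541, I))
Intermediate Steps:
Function('h')(K, N) = Add(76, N) (Function('h')(K, N) = Add(-2, Add(N, 78)) = Add(-2, Add(78, N)) = Add(76, N))
l = Pow(5343, Rational(1, 2)) ≈ 73.096
Pow(Add(l, Pow(Add(Function('B')(157, -69), Function('h')(-118, -79)), Rational(1, 2))), Rational(1, 2)) = Pow(Add(Pow(5343, Rational(1, 2)), Pow(Add(-69, Add(76, -79)), Rational(1, 2))), Rational(1, 2)) = Pow(Add(Pow(5343, Rational(1, 2)), Pow(Add(-69, -3), Rational(1, 2))), Rational(1, 2)) = Pow(Add(Pow(5343, Rational(1, 2)), Pow(-72, Rational(1, 2))), Rational(1, 2)) = Pow(Add(Pow(5343, Rational(1, 2)), Mul(6, I, Pow(2, Rational(1, 2)))), Rational(1, 2))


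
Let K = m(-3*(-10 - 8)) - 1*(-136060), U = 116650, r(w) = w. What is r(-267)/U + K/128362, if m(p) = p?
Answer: 7921712723/7486713650 ≈ 1.0581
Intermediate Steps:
K = 136114 (K = -3*(-10 - 8) - 1*(-136060) = -3*(-18) + 136060 = 54 + 136060 = 136114)
r(-267)/U + K/128362 = -267/116650 + 136114/128362 = -267*1/116650 + 136114*(1/128362) = -267/116650 + 68057/64181 = 7921712723/7486713650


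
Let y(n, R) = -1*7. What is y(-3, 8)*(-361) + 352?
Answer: 2879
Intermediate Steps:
y(n, R) = -7
y(-3, 8)*(-361) + 352 = -7*(-361) + 352 = 2527 + 352 = 2879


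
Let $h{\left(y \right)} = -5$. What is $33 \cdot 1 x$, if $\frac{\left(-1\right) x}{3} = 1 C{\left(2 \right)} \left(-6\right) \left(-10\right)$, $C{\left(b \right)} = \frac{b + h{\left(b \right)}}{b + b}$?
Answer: $4455$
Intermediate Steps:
$C{\left(b \right)} = \frac{-5 + b}{2 b}$ ($C{\left(b \right)} = \frac{b - 5}{b + b} = \frac{-5 + b}{2 b}$)
$x = 135$ ($x = - 3 \cdot 1 \frac{-5 + 2}{2 \cdot 2} \left(-6\right) \left(-10\right) = - 3 \cdot 1 \cdot \frac{1}{2} \cdot \frac{1}{2} \left(-3\right) \left(-6\right) \left(-10\right) = - 3 \cdot 1 \left(- \frac{3}{4}\right) \left(-6\right) \left(-10\right) = - 3 \left(- \frac{3}{4}\right) \left(-6\right) \left(-10\right) = - 3 \cdot \frac{9}{2} \left(-10\right) = \left(-3\right) \left(-45\right) = 135$)
$33 \cdot 1 x = 33 \cdot 1 \cdot 135 = 33 \cdot 135 = 4455$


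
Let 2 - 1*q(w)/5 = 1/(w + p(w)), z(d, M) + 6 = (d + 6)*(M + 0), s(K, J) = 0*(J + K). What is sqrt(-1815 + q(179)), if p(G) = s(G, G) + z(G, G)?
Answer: I*sqrt(500026080090)/16644 ≈ 42.485*I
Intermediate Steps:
s(K, J) = 0
z(d, M) = -6 + M*(6 + d) (z(d, M) = -6 + (d + 6)*(M + 0) = -6 + (6 + d)*M = -6 + M*(6 + d))
p(G) = -6 + G**2 + 6*G (p(G) = 0 + (-6 + 6*G + G*G) = 0 + (-6 + 6*G + G**2) = 0 + (-6 + G**2 + 6*G) = -6 + G**2 + 6*G)
q(w) = 10 - 5/(-6 + w**2 + 7*w) (q(w) = 10 - 5/(w + (-6 + w**2 + 6*w)) = 10 - 5/(-6 + w**2 + 7*w))
sqrt(-1815 + q(179)) = sqrt(-1815 + 5*(-13 + 2*179**2 + 14*179)/(-6 + 179**2 + 7*179)) = sqrt(-1815 + 5*(-13 + 2*32041 + 2506)/(-6 + 32041 + 1253)) = sqrt(-1815 + 5*(-13 + 64082 + 2506)/33288) = sqrt(-1815 + 5*(1/33288)*66575) = sqrt(-1815 + 332875/33288) = sqrt(-60084845/33288) = I*sqrt(500026080090)/16644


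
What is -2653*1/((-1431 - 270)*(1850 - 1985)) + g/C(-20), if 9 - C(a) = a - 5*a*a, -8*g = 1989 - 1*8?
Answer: -71138633/532490760 ≈ -0.13360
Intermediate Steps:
g = -1981/8 (g = -(1989 - 1*8)/8 = -(1989 - 8)/8 = -⅛*1981 = -1981/8 ≈ -247.63)
C(a) = 9 - a + 5*a² (C(a) = 9 - (a - 5*a*a) = 9 - (a - 5*a²) = 9 + (-a + 5*a²) = 9 - a + 5*a²)
-2653*1/((-1431 - 270)*(1850 - 1985)) + g/C(-20) = -2653*1/((-1431 - 270)*(1850 - 1985)) - 1981/(8*(9 - 1*(-20) + 5*(-20)²)) = -2653/((-135*(-1701))) - 1981/(8*(9 + 20 + 5*400)) = -2653/229635 - 1981/(8*(9 + 20 + 2000)) = -2653*1/229635 - 1981/8/2029 = -379/32805 - 1981/8*1/2029 = -379/32805 - 1981/16232 = -71138633/532490760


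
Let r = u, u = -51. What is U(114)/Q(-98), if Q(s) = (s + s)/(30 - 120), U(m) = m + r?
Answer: 405/14 ≈ 28.929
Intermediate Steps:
r = -51
U(m) = -51 + m (U(m) = m - 51 = -51 + m)
Q(s) = -s/45 (Q(s) = (2*s)/(-90) = (2*s)*(-1/90) = -s/45)
U(114)/Q(-98) = (-51 + 114)/((-1/45*(-98))) = 63/(98/45) = 63*(45/98) = 405/14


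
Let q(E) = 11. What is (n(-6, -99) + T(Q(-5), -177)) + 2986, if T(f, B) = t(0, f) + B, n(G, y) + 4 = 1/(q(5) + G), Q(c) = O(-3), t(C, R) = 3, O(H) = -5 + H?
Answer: 14041/5 ≈ 2808.2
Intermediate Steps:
Q(c) = -8 (Q(c) = -5 - 3 = -8)
n(G, y) = -4 + 1/(11 + G)
T(f, B) = 3 + B
(n(-6, -99) + T(Q(-5), -177)) + 2986 = ((-43 - 4*(-6))/(11 - 6) + (3 - 177)) + 2986 = ((-43 + 24)/5 - 174) + 2986 = ((⅕)*(-19) - 174) + 2986 = (-19/5 - 174) + 2986 = -889/5 + 2986 = 14041/5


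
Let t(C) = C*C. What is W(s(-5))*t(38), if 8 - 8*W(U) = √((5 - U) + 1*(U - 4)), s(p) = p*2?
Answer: 2527/2 ≈ 1263.5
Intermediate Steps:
s(p) = 2*p
W(U) = 7/8 (W(U) = 1 - √((5 - U) + 1*(U - 4))/8 = 1 - √((5 - U) + 1*(-4 + U))/8 = 1 - √((5 - U) + (-4 + U))/8 = 1 - √1/8 = 1 - ⅛*1 = 1 - ⅛ = 7/8)
t(C) = C²
W(s(-5))*t(38) = (7/8)*38² = (7/8)*1444 = 2527/2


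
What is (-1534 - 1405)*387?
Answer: -1137393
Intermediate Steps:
(-1534 - 1405)*387 = -2939*387 = -1137393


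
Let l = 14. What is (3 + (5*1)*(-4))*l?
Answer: -238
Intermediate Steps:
(3 + (5*1)*(-4))*l = (3 + (5*1)*(-4))*14 = (3 + 5*(-4))*14 = (3 - 20)*14 = -17*14 = -238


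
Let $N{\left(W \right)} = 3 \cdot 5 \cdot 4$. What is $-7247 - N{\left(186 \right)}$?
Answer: $-7307$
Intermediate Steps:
$N{\left(W \right)} = 60$ ($N{\left(W \right)} = 15 \cdot 4 = 60$)
$-7247 - N{\left(186 \right)} = -7247 - 60 = -7307$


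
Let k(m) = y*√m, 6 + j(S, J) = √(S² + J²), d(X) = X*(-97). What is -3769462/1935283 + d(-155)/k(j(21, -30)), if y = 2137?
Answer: -3769462/1935283 + 15035*√3/(6411*√(-2 + √149)) ≈ -0.67631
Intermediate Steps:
d(X) = -97*X
j(S, J) = -6 + √(J² + S²) (j(S, J) = -6 + √(S² + J²) = -6 + √(J² + S²))
k(m) = 2137*√m
-3769462/1935283 + d(-155)/k(j(21, -30)) = -3769462/1935283 + (-97*(-155))/((2137*√(-6 + √((-30)² + 21²)))) = -3769462*1/1935283 + 15035/((2137*√(-6 + √(900 + 441)))) = -3769462/1935283 + 15035/((2137*√(-6 + √1341))) = -3769462/1935283 + 15035/((2137*√(-6 + 3*√149))) = -3769462/1935283 + 15035*(1/(2137*√(-6 + 3*√149))) = -3769462/1935283 + 15035/(2137*√(-6 + 3*√149))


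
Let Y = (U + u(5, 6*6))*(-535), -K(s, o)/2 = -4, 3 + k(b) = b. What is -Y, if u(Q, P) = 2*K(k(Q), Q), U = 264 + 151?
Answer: 230585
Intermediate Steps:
k(b) = -3 + b
U = 415
K(s, o) = 8 (K(s, o) = -2*(-4) = 8)
u(Q, P) = 16 (u(Q, P) = 2*8 = 16)
Y = -230585 (Y = (415 + 16)*(-535) = 431*(-535) = -230585)
-Y = -1*(-230585) = 230585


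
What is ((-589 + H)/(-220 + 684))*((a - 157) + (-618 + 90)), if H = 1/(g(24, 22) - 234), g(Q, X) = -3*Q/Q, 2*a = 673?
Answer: 48648509/109968 ≈ 442.39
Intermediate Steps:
a = 673/2 (a = (½)*673 = 673/2 ≈ 336.50)
g(Q, X) = -3 (g(Q, X) = -3*1 = -3)
H = -1/237 (H = 1/(-3 - 234) = 1/(-237) = -1/237 ≈ -0.0042194)
((-589 + H)/(-220 + 684))*((a - 157) + (-618 + 90)) = ((-589 - 1/237)/(-220 + 684))*((673/2 - 157) + (-618 + 90)) = (-139594/237/464)*(359/2 - 528) = -139594/237*1/464*(-697/2) = -69797/54984*(-697/2) = 48648509/109968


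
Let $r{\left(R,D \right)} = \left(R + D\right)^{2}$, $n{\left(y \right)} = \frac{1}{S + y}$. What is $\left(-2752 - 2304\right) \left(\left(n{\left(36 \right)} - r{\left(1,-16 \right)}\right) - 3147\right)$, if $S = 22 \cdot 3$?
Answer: $\frac{869487904}{51} \approx 1.7049 \cdot 10^{7}$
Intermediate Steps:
$S = 66$
$n{\left(y \right)} = \frac{1}{66 + y}$
$r{\left(R,D \right)} = \left(D + R\right)^{2}$
$\left(-2752 - 2304\right) \left(\left(n{\left(36 \right)} - r{\left(1,-16 \right)}\right) - 3147\right) = \left(-2752 - 2304\right) \left(\left(\frac{1}{66 + 36} - \left(-16 + 1\right)^{2}\right) - 3147\right) = - 5056 \left(\left(\frac{1}{102} - \left(-15\right)^{2}\right) - 3147\right) = - 5056 \left(\left(\frac{1}{102} - 225\right) - 3147\right) = - 5056 \left(- \frac{22949}{102} - 3147\right) = \left(-5056\right) \left(- \frac{343943}{102}\right) = \frac{869487904}{51}$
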